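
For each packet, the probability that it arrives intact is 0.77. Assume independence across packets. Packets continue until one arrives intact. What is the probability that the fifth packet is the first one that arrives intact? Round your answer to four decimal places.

0.0022

Geometric (trials to first success), p = 0.77.
P(Y = 5) = (1−p)^4 · p = 0.0027984 · 0.77 = 0.002155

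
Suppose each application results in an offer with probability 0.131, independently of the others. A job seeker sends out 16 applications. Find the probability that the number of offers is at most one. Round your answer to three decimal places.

X ~ Binomial(16, 0.131); P(X ≤ 1) = Σ C(16,k) p^k (1−p)^(16−k) over k:
  k=0: C(16,0)·0.131^0·0.869^16 = 0.10576
  k=1: C(16,1)·0.131^1·0.869^15 = 0.25509
Total = 0.36085

0.361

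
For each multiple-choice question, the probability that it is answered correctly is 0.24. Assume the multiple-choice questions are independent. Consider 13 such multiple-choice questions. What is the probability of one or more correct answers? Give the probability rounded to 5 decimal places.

P(at least one) = 1 − P(none) = 1 − (1 − 0.24)^13
= 1 − 0.0282213 = 0.9717787

0.97178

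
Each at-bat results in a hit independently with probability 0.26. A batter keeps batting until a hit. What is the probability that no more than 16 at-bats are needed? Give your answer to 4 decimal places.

0.9919

Y = number of at-bats to the first success; geometric, p = 0.26.
P(Y ≤ 16) = 1 − (1−p)^16 = 1 − 0.008086 = 0.991914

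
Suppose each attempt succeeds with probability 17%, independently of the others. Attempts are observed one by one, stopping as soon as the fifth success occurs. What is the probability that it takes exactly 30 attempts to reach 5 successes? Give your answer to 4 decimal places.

0.0320

Y = trial on which the fifth success occurs; negative binomial, r=5, p=0.17.
P(Y=30) = C(29,4) · p^5 · (1−p)^25
= 23751 · 0.00014199 · 0.0094831 = 0.031980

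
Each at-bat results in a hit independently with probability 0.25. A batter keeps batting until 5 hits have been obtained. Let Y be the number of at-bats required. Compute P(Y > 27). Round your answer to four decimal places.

0.1583

Needing more than 27 at-bats ⇔ fewer than 5 successes in the first 27. With X ~ Binomial(27, 0.25), P(Y > 27) = P(X ≤ 4).
  k=0: C(27,0)·0.25^0·0.75^27 = 0.000423
  k=1: C(27,1)·0.25^1·0.75^26 = 0.003810
  k=2: C(27,2)·0.25^2·0.75^25 = 0.016509
  k=3: C(27,3)·0.25^3·0.75^24 = 0.045858
  k=4: C(27,4)·0.25^4·0.75^23 = 0.091716
P(X ≤ 4) = 0.158316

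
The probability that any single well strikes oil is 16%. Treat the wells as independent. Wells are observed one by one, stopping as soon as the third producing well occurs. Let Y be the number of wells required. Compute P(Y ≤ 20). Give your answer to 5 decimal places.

0.64200

Finishing within 20 wells ⇔ at least 3 successes in the first 20. With X ~ Binomial(20, 0.16), P(Y ≤ 20) = 1 − P(X ≤ 2).
  k=0: C(20,0)·0.16^0·0.84^20 = 0.0305904
  k=1: C(20,1)·0.16^1·0.84^19 = 0.1165350
  k=2: C(20,2)·0.16^2·0.84^18 = 0.2108729
1 − 0.3579983 = 0.6420017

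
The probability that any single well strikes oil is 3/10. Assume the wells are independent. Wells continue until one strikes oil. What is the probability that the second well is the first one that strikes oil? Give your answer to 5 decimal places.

0.21000

Geometric (trials to first success), p = 0.30.
P(Y = 2) = (1−p)^1 · p = 0.7 · 0.30 = 0.2100000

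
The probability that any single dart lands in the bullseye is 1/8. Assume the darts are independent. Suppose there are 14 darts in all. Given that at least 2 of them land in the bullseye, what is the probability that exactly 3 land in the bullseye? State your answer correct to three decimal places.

X ~ Binomial(14, 0.125). Want P(X=3 | X≥2) = P(X=3) / P(X≥2).
P(X=3) = C(14,3)·0.125^3·0.875^11 = 0.16365
P(X≥2) = 1 − 0.15421 − 0.30842 = 0.53737
Ratio = 0.16365 / 0.53737 = 0.30454

0.305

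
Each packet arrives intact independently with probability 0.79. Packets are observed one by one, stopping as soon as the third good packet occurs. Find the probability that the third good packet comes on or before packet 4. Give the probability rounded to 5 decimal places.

0.80365

Finishing within 4 packets ⇔ at least 3 successes in the first 4. With X ~ Binomial(4, 0.79), P(Y ≤ 4) = 1 − P(X ≤ 2).
  k=0: C(4,0)·0.79^0·0.21^4 = 0.0019448
  k=1: C(4,1)·0.79^1·0.21^3 = 0.0292648
  k=2: C(4,2)·0.79^2·0.21^2 = 0.1651369
1 − 0.1963464 = 0.8036536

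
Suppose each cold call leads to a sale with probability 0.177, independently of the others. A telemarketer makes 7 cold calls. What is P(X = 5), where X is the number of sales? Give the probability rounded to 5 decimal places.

X ~ Binomial(n=7, p=0.177).
P(X=5) = C(7,5) · p^5 · (1−p)^2
= 21 · 0.00017373 · 0.67733 = 0.0024711

0.00247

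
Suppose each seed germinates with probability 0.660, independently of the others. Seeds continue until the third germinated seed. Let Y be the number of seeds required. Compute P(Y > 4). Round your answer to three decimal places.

Needing more than 4 seeds ⇔ fewer than 3 successes in the first 4. With X ~ Binomial(4, 0.66), P(Y > 4) = P(X ≤ 2).
  k=0: C(4,0)·0.66^0·0.34^4 = 0.01336
  k=1: C(4,1)·0.66^1·0.34^3 = 0.10376
  k=2: C(4,2)·0.66^2·0.34^2 = 0.30213
P(X ≤ 2) = 0.41926

0.419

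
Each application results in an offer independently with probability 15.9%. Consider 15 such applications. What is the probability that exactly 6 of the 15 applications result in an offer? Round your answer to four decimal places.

X ~ Binomial(n=15, p=0.159).
P(X=6) = C(15,6) · p^6 · (1−p)^9
= 5005 · 1.6158e-05 · 0.21046 = 0.017020

0.0170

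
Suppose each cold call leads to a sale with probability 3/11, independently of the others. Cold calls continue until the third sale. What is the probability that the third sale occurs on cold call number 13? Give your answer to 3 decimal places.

Y = trial on which the third success occurs; negative binomial, r=3, p=0.272727.
P(Y=13) = C(12,2) · p^3 · (1−p)^10
= 66 · 0.020285 · 0.041397 = 0.05542

0.055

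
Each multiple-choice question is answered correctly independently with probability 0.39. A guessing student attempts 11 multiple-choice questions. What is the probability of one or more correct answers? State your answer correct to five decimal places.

0.99565

P(at least one) = 1 − P(none) = 1 − (1 − 0.39)^11
= 1 − 0.0043514 = 0.9956486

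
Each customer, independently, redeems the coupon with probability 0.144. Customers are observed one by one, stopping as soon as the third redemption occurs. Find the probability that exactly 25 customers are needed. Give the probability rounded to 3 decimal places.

0.027

Y = trial on which the third success occurs; negative binomial, r=3, p=0.144.
P(Y=25) = C(24,2) · p^3 · (1−p)^22
= 276 · 0.002986 · 0.032691 = 0.02694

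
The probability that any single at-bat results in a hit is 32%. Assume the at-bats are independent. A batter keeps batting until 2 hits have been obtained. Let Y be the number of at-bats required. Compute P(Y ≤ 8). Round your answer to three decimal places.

Finishing within 8 at-bats ⇔ at least 2 successes in the first 8. With X ~ Binomial(8, 0.32), P(Y ≤ 8) = 1 − P(X ≤ 1).
  k=0: C(8,0)·0.32^0·0.68^8 = 0.04572
  k=1: C(8,1)·0.32^1·0.68^7 = 0.17211
1 − 0.21782 = 0.78218

0.782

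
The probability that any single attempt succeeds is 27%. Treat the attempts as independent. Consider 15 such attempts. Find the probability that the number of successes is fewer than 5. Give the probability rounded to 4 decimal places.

0.6190

X ~ Binomial(15, 0.27); P(X ≤ 4) = Σ C(15,k) p^k (1−p)^(15−k) over k:
  k=0: C(15,0)·0.27^0·0.73^15 = 0.008909
  k=1: C(15,1)·0.27^1·0.73^14 = 0.049428
  k=2: C(15,2)·0.27^2·0.73^13 = 0.127972
  k=3: C(15,3)·0.27^3·0.73^12 = 0.205105
  k=4: C(15,4)·0.27^4·0.73^11 = 0.227583
Total = 0.618997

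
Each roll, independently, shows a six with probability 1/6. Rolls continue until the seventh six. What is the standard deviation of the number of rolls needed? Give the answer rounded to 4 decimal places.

14.4914

Y = total rolls until the seventh success; negative binomial with r=7, p=0.166667.
SD(Y) = √[r(1−p)/p²] = √(210.000000) = 14.491377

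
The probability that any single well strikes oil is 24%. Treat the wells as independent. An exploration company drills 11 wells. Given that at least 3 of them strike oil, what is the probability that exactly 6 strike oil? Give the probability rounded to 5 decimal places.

X ~ Binomial(11, 0.24). Want P(X=6 | X≥3) = P(X=6) / P(X≥3).
P(X=6) = C(11,6)·0.24^6·0.76^5 = 0.0223860
P(X≥3) = 1 − 0.0488596 − 0.1697227 − 0.2679832 = 0.5134346
Ratio = 0.0223860 / 0.5134346 = 0.0436006

0.04360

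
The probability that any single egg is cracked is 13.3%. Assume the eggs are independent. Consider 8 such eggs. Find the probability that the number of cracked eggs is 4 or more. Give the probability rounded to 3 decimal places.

0.014

X ~ Binomial(8, 0.133); P(X ≥ 4) = Σ C(8,k) p^k (1−p)^(8−k) over k:
  k=4: C(8,4)·0.133^4·0.867^4 = 0.01238
  k=5: C(8,5)·0.133^5·0.867^3 = 0.00152
  k=6: C(8,6)·0.133^6·0.867^2 = 0.00012
  k=7: C(8,7)·0.133^7·0.867^1 = 0.00001
  k=8: C(8,8)·0.133^8·0.867^0 = 0.00000
Total = 0.01402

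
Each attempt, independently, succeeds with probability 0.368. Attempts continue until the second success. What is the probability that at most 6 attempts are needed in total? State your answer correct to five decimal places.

0.71365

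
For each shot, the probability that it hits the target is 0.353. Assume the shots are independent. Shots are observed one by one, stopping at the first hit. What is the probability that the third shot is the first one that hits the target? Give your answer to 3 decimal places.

Geometric (trials to first success), p = 0.353.
P(Y = 3) = (1−p)^2 · p = 0.41861 · 0.353 = 0.14777

0.148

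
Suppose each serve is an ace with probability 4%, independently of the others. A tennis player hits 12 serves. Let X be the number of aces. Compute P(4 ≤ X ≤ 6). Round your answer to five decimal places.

0.00098

X ~ Binomial(12, 0.04); P(4 ≤ X ≤ 6) = Σ C(12,k) p^k (1−p)^(12−k) over k:
  k=4: C(12,4)·0.04^4·0.96^8 = 0.0009141
  k=5: C(12,5)·0.04^5·0.96^7 = 0.0000609
  k=6: C(12,6)·0.04^6·0.96^6 = 0.0000030
Total = 0.0009781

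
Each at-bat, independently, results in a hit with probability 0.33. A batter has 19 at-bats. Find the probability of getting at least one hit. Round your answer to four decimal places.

0.9995

P(at least one) = 1 − P(none) = 1 − (1 − 0.33)^19
= 1 − 0.000496 = 0.999504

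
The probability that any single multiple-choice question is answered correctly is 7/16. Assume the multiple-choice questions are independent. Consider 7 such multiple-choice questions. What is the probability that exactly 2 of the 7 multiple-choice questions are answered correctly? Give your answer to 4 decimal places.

0.2264

X ~ Binomial(n=7, p=0.4375).
P(X=2) = C(7,2) · p^2 · (1−p)^5
= 21 · 0.19141 · 0.056314 = 0.226354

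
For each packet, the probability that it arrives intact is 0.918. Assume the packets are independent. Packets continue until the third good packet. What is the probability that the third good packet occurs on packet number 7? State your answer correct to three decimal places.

Y = trial on which the third success occurs; negative binomial, r=3, p=0.918.
P(Y=7) = C(6,2) · p^3 · (1−p)^4
= 15 · 0.77362 · 4.5212e-05 = 0.00052

0.001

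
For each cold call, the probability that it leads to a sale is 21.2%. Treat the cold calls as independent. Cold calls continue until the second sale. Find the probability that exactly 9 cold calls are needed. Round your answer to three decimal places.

Y = trial on which the second success occurs; negative binomial, r=2, p=0.212.
P(Y=9) = C(8,1) · p^2 · (1−p)^7
= 8 · 0.044944 · 0.18866 = 0.06783

0.068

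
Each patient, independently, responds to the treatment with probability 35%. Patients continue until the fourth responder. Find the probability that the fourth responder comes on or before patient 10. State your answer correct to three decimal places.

0.486

Finishing within 10 patients ⇔ at least 4 successes in the first 10. With X ~ Binomial(10, 0.35), P(Y ≤ 10) = 1 − P(X ≤ 3).
  k=0: C(10,0)·0.35^0·0.65^10 = 0.01346
  k=1: C(10,1)·0.35^1·0.65^9 = 0.07249
  k=2: C(10,2)·0.35^2·0.65^8 = 0.17565
  k=3: C(10,3)·0.35^3·0.65^7 = 0.25222
1 − 0.51383 = 0.48617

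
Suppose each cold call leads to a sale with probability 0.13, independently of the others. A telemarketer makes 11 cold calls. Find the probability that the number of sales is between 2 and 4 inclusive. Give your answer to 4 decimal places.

0.4199

X ~ Binomial(11, 0.13); P(2 ≤ X ≤ 4) = Σ C(11,k) p^k (1−p)^(11−k) over k:
  k=2: C(11,2)·0.13^2·0.87^9 = 0.265413
  k=3: C(11,3)·0.13^3·0.87^8 = 0.118978
  k=4: C(11,4)·0.13^4·0.87^7 = 0.035557
Total = 0.419948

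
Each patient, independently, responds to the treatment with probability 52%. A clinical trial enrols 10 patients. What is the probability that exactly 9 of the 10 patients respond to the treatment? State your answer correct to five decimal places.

X ~ Binomial(n=10, p=0.52).
P(X=9) = C(10,9) · p^9 · (1−p)^1
= 10 · 0.0027799 · 0.48 = 0.0133435

0.01334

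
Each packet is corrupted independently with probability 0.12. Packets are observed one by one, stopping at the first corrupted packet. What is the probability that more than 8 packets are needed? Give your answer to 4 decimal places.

0.3596

Y = number of packets to the first success; geometric, p = 0.12.
P(Y > 8) = P(first 8 all fail) = (1−p)^8 = 0.359635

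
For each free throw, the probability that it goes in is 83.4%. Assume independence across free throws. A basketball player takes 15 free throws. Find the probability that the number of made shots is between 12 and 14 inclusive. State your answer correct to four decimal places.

0.7051

X ~ Binomial(15, 0.834); P(12 ≤ X ≤ 14) = Σ C(15,k) p^k (1−p)^(15−k) over k:
  k=12: C(15,12)·0.834^12·0.166^3 = 0.235683
  k=13: C(15,13)·0.834^13·0.166^2 = 0.273252
  k=14: C(15,14)·0.834^14·0.166^1 = 0.196121
Total = 0.705056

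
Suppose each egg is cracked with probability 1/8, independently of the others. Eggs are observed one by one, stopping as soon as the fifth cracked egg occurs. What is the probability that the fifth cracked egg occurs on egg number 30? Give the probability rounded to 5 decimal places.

0.02573

Y = trial on which the fifth success occurs; negative binomial, r=5, p=0.125.
P(Y=30) = C(29,4) · p^5 · (1−p)^25
= 23751 · 3.0518e-05 · 0.035498 = 0.0257296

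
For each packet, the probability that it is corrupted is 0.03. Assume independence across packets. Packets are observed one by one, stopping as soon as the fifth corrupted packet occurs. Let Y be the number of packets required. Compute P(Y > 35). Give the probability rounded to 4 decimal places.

0.9963

Needing more than 35 packets ⇔ fewer than 5 successes in the first 35. With X ~ Binomial(35, 0.03), P(Y > 35) = P(X ≤ 4).
  k=0: C(35,0)·0.03^0·0.97^35 = 0.344358
  k=1: C(35,1)·0.03^1·0.97^34 = 0.372759
  k=2: C(35,2)·0.03^2·0.97^33 = 0.195987
  k=3: C(35,3)·0.03^3·0.97^32 = 0.066676
  k=4: C(35,4)·0.03^4·0.97^31 = 0.016497
P(X ≤ 4) = 0.996277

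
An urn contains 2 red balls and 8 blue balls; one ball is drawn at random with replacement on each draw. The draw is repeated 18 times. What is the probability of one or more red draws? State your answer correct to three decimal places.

0.982

P(at least one) = 1 − P(none) = 1 − (1 − 0.20)^18
= 1 − 0.01801 = 0.98199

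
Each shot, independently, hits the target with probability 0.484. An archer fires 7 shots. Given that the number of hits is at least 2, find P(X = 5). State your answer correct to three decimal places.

X ~ Binomial(7, 0.484). Want P(X=5 | X≥2) = P(X=5) / P(X≥2).
P(X=5) = C(7,5)·0.484^5·0.516^2 = 0.14851
P(X≥2) = 1 − 0.00974 − 0.06395 = 0.92631
Ratio = 0.14851 / 0.92631 = 0.16032

0.160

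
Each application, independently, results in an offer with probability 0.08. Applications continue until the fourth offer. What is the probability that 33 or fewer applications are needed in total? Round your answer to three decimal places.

0.269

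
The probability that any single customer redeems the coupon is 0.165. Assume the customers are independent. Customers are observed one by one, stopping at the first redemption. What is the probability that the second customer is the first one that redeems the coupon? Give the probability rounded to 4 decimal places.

0.1378

Geometric (trials to first success), p = 0.165.
P(Y = 2) = (1−p)^1 · p = 0.835 · 0.165 = 0.137775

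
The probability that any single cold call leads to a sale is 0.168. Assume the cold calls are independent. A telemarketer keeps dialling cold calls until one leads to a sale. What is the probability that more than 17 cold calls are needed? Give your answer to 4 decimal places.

Y = number of cold calls to the first success; geometric, p = 0.168.
P(Y > 17) = P(first 17 all fail) = (1−p)^17 = 0.043863

0.0439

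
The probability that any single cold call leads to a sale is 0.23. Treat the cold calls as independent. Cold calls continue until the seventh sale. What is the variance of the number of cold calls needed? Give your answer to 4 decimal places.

Y = total cold calls until the seventh success; negative binomial with r=7, p=0.23.
Var(Y) = r(1−p)/p² = 7·0.77 / 0.23² = 101.890359

101.8904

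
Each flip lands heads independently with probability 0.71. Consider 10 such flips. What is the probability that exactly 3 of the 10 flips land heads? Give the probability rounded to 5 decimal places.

X ~ Binomial(n=10, p=0.71).
P(X=3) = C(10,3) · p^3 · (1−p)^7
= 120 · 0.35791 · 0.0001725 = 0.0074087

0.00741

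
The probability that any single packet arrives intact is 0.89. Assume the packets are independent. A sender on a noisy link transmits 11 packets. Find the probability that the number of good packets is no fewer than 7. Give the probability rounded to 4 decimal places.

0.9958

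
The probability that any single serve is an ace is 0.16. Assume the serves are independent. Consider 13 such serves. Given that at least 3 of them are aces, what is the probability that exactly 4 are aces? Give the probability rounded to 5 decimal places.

0.28176

X ~ Binomial(13, 0.16). Want P(X=4 | X≥3) = P(X=4) / P(X≥3).
P(X=4) = C(13,4)·0.16^4·0.84^9 = 0.0975662
P(X≥3) = 1 − 0.1036647 − 0.2566934 − 0.2933639 = 0.3462780
Ratio = 0.0975662 / 0.3462780 = 0.2817570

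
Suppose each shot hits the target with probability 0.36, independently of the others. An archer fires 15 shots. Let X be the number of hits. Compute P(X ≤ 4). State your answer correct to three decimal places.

0.322

X ~ Binomial(15, 0.36); P(X ≤ 4) = Σ C(15,k) p^k (1−p)^(15−k) over k:
  k=0: C(15,0)·0.36^0·0.64^15 = 0.00124
  k=1: C(15,1)·0.36^1·0.64^14 = 0.01045
  k=2: C(15,2)·0.36^2·0.64^13 = 0.04113
  k=3: C(15,3)·0.36^3·0.64^12 = 0.10025
  k=4: C(15,4)·0.36^4·0.64^11 = 0.16917
Total = 0.32223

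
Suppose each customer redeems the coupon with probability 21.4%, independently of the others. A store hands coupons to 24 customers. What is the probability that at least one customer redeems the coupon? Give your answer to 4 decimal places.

P(at least one) = 1 − P(none) = 1 − (1 − 0.214)^24
= 1 − 0.003091 = 0.996909

0.9969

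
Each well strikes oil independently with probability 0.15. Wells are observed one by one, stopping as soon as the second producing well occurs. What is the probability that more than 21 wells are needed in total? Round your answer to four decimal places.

0.1550

Needing more than 21 wells ⇔ fewer than 2 successes in the first 21. With X ~ Binomial(21, 0.15), P(Y > 21) = P(X ≤ 1).
  k=0: C(21,0)·0.15^0·0.85^21 = 0.032946
  k=1: C(21,1)·0.15^1·0.85^20 = 0.122093
P(X ≤ 1) = 0.155038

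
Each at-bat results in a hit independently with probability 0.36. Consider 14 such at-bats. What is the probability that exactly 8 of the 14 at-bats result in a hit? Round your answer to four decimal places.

0.0582

X ~ Binomial(n=14, p=0.36).
P(X=8) = C(14,8) · p^8 · (1−p)^6
= 3003 · 0.00028211 · 0.068719 = 0.058218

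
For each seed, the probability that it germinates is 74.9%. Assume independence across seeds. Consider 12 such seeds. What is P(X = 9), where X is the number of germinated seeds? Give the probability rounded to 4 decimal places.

0.2581

X ~ Binomial(n=12, p=0.749).
P(X=9) = C(12,9) · p^9 · (1−p)^3
= 220 · 0.074188 · 0.015813 = 0.258095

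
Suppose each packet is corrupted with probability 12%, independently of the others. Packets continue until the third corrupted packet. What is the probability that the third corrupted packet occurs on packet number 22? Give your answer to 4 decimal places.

0.0320

Y = trial on which the third success occurs; negative binomial, r=3, p=0.12.
P(Y=22) = C(21,2) · p^3 · (1−p)^19
= 210 · 0.001728 · 0.08814 = 0.031984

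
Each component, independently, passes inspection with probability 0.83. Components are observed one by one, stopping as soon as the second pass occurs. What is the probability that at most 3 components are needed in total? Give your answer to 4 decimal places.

0.9231

Finishing within 3 components ⇔ at least 2 successes in the first 3. With X ~ Binomial(3, 0.83), P(Y ≤ 3) = 1 − P(X ≤ 1).
  k=0: C(3,0)·0.83^0·0.17^3 = 0.004913
  k=1: C(3,1)·0.83^1·0.17^2 = 0.071961
1 − 0.076874 = 0.923126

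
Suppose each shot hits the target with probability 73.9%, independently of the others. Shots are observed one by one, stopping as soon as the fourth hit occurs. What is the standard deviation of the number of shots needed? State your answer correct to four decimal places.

1.3826

Y = total shots until the fourth success; negative binomial with r=4, p=0.739.
SD(Y) = √[r(1−p)/p²] = √(1.911664) = 1.382629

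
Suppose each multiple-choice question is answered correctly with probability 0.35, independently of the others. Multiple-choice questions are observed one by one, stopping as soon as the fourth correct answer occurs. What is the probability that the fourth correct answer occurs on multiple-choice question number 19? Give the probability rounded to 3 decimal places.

Y = trial on which the fourth success occurs; negative binomial, r=4, p=0.35.
P(Y=19) = C(18,3) · p^4 · (1−p)^15
= 816 · 0.015006 · 0.0015621 = 0.01913

0.019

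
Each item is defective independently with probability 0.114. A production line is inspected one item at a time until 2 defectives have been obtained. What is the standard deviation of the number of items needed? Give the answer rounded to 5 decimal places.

11.67689

Y = total items until the second success; negative binomial with r=2, p=0.114.
SD(Y) = √[r(1−p)/p²] = √(136.3496460) = 11.6768851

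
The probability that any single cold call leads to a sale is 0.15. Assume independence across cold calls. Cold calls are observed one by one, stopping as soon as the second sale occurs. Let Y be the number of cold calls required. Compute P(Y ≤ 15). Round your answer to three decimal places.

Finishing within 15 cold calls ⇔ at least 2 successes in the first 15. With X ~ Binomial(15, 0.15), P(Y ≤ 15) = 1 − P(X ≤ 1).
  k=0: C(15,0)·0.15^0·0.85^15 = 0.08735
  k=1: C(15,1)·0.15^1·0.85^14 = 0.23123
1 − 0.31859 = 0.68141

0.681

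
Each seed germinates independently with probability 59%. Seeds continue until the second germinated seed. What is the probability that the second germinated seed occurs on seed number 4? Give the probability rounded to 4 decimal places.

0.1755

Y = trial on which the second success occurs; negative binomial, r=2, p=0.59.
P(Y=4) = C(3,1) · p^2 · (1−p)^2
= 3 · 0.3481 · 0.1681 = 0.175547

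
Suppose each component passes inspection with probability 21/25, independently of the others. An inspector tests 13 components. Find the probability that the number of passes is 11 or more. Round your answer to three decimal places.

0.654

X ~ Binomial(13, 0.84); P(X ≥ 11) = Σ C(13,k) p^k (1−p)^(13−k) over k:
  k=11: C(13,11)·0.84^11·0.16^2 = 0.29336
  k=12: C(13,12)·0.84^12·0.16^1 = 0.25669
  k=13: C(13,13)·0.84^13·0.16^0 = 0.10366
Total = 0.65372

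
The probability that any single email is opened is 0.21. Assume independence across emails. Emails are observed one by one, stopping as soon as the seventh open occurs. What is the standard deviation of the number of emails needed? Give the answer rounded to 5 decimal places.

11.19807

Y = total emails until the seventh success; negative binomial with r=7, p=0.21.
SD(Y) = √[r(1−p)/p²] = √(125.3968254) = 11.1980724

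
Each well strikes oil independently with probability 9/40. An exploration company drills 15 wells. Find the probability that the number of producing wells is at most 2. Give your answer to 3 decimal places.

X ~ Binomial(15, 0.225); P(X ≤ 2) = Σ C(15,k) p^k (1−p)^(15−k) over k:
  k=0: C(15,0)·0.225^0·0.775^15 = 0.02185
  k=1: C(15,1)·0.225^1·0.775^14 = 0.09517
  k=2: C(15,2)·0.225^2·0.775^13 = 0.19341
Total = 0.31043

0.310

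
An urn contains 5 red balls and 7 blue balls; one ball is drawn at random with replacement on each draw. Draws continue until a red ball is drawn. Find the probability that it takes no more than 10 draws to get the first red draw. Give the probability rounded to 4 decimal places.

0.9954

Y = number of draws to the first success; geometric, p = 0.416667.
P(Y ≤ 10) = 1 − (1−p)^10 = 1 − 0.004562 = 0.995438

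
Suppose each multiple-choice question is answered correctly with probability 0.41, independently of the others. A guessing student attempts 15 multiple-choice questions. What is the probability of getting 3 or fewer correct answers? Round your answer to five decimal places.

X ~ Binomial(15, 0.41); P(X ≤ 3) = Σ C(15,k) p^k (1−p)^(15−k) over k:
  k=0: C(15,0)·0.41^0·0.59^15 = 0.0003654
  k=1: C(15,1)·0.41^1·0.59^14 = 0.0038089
  k=2: C(15,2)·0.41^2·0.59^13 = 0.0185282
  k=3: C(15,3)·0.41^3·0.59^12 = 0.0557939
Total = 0.0784965

0.07850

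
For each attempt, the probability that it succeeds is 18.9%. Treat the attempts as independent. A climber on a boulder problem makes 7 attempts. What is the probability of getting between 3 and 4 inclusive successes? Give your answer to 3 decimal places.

X ~ Binomial(7, 0.189); P(3 ≤ X ≤ 4) = Σ C(7,k) p^k (1−p)^(7−k) over k:
  k=3: C(7,3)·0.189^3·0.811^4 = 0.10222
  k=4: C(7,4)·0.189^4·0.811^3 = 0.02382
Total = 0.12604

0.126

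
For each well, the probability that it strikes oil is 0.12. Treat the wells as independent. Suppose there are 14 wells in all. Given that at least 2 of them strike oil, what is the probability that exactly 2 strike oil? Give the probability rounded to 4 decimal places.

0.5497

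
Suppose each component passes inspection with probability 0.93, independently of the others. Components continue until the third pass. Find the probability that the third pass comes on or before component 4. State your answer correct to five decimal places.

Finishing within 4 components ⇔ at least 3 successes in the first 4. With X ~ Binomial(4, 0.93), P(Y ≤ 4) = 1 − P(X ≤ 2).
  k=0: C(4,0)·0.93^0·0.07^4 = 0.0000240
  k=1: C(4,1)·0.93^1·0.07^3 = 0.0012760
  k=2: C(4,2)·0.93^2·0.07^2 = 0.0254281
1 − 0.0267280 = 0.9732720

0.97327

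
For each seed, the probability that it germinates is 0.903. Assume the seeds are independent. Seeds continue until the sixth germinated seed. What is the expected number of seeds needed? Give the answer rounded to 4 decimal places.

6.6445

Y = total seeds until the sixth success; negative binomial with r=6, p=0.903.
E[Y] = r / p = 6 / 0.903 = 6.644518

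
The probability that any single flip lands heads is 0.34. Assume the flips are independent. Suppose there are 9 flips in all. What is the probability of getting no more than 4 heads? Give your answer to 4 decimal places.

0.8447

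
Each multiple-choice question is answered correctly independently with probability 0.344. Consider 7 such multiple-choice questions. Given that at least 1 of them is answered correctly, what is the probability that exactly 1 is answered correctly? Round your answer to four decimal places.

0.2025

X ~ Binomial(7, 0.344). Want P(X=1 | X≥1) = P(X=1) / P(X≥1).
P(X=1) = C(7,1)·0.344^1·0.656^6 = 0.191902
P(X≥1) = 1 − 0.052279 = 0.947721
Ratio = 0.191902 / 0.947721 = 0.202488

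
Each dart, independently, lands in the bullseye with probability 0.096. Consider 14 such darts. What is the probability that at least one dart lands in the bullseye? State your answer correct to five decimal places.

P(at least one) = 1 − P(none) = 1 − (1 − 0.096)^14
= 1 − 0.2434210 = 0.7565790

0.75658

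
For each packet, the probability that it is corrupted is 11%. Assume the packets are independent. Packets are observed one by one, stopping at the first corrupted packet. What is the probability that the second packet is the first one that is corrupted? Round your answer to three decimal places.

Geometric (trials to first success), p = 0.11.
P(Y = 2) = (1−p)^1 · p = 0.89 · 0.11 = 0.09790

0.098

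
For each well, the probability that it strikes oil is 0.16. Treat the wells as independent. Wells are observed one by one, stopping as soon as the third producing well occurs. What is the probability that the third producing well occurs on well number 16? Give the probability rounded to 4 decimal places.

0.0446

Y = trial on which the third success occurs; negative binomial, r=3, p=0.16.
P(Y=16) = C(15,2) · p^3 · (1−p)^13
= 105 · 0.004096 · 0.10366 = 0.044584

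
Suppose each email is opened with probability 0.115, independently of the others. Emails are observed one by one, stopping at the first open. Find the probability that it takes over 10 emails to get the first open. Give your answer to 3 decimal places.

Y = number of emails to the first success; geometric, p = 0.115.
P(Y > 10) = P(first 10 all fail) = (1−p)^10 = 0.29474

0.295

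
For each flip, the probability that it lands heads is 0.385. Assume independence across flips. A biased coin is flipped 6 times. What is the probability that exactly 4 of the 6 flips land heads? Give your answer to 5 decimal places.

0.12465

X ~ Binomial(n=6, p=0.385).
P(X=4) = C(6,4) · p^4 · (1−p)^2
= 15 · 0.021971 · 0.37822 = 0.1246477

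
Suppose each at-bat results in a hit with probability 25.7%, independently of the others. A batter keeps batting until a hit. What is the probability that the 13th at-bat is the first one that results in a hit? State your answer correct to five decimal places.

Geometric (trials to first success), p = 0.257.
P(Y = 13) = (1−p)^12 · p = 0.028305 · 0.257 = 0.0072744

0.00727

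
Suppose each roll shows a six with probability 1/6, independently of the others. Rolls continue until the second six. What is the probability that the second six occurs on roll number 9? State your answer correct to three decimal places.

Y = trial on which the second success occurs; negative binomial, r=2, p=0.166667.
P(Y=9) = C(8,1) · p^2 · (1−p)^7
= 8 · 0.027778 · 0.27908 = 0.06202

0.062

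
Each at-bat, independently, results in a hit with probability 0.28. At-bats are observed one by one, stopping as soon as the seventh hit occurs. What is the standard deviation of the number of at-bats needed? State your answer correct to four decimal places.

8.0178

Y = total at-bats until the seventh success; negative binomial with r=7, p=0.28.
SD(Y) = √[r(1−p)/p²] = √(64.285714) = 8.017837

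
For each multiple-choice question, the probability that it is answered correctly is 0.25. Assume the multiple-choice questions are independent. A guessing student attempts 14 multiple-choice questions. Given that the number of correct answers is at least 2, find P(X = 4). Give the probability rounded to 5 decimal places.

0.24492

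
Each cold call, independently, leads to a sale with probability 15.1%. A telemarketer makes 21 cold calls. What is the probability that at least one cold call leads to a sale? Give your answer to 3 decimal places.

0.968

P(at least one) = 1 − P(none) = 1 − (1 − 0.151)^21
= 1 − 0.03214 = 0.96786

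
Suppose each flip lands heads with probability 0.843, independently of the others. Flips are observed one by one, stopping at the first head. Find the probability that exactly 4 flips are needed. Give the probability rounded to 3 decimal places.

0.003

Geometric (trials to first success), p = 0.843.
P(Y = 4) = (1−p)^3 · p = 0.0038699 · 0.843 = 0.00326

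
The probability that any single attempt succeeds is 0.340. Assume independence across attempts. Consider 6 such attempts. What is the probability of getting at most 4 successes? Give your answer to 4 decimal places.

0.9805

X ~ Binomial(6, 0.34); P(X ≤ 4) = Σ C(6,k) p^k (1−p)^(6−k) over k:
  k=0: C(6,0)·0.34^0·0.66^6 = 0.082654
  k=1: C(6,1)·0.34^1·0.66^5 = 0.255476
  k=2: C(6,2)·0.34^2·0.66^4 = 0.329022
  k=3: C(6,3)·0.34^3·0.66^3 = 0.225995
  k=4: C(6,4)·0.34^4·0.66^2 = 0.087316
Total = 0.980463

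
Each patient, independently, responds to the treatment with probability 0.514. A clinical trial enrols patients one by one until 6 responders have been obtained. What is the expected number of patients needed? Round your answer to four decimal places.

Y = total patients until the sixth success; negative binomial with r=6, p=0.514.
E[Y] = r / p = 6 / 0.514 = 11.673152

11.6732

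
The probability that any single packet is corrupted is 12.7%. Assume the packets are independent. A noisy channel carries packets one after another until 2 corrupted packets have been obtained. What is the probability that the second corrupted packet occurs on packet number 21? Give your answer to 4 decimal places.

Y = trial on which the second success occurs; negative binomial, r=2, p=0.127.
P(Y=21) = C(20,1) · p^2 · (1−p)^19
= 20 · 0.016129 · 0.07573 = 0.024429

0.0244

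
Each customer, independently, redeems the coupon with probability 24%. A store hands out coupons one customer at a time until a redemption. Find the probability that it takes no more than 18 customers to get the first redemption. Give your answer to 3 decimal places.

Y = number of customers to the first success; geometric, p = 0.24.
P(Y ≤ 18) = 1 − (1−p)^18 = 1 − 0.00716 = 0.99284

0.993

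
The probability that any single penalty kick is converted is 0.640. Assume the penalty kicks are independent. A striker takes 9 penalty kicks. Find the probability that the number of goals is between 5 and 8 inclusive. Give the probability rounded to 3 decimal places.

0.793

X ~ Binomial(9, 0.64); P(5 ≤ X ≤ 8) = Σ C(9,k) p^k (1−p)^(9−k) over k:
  k=5: C(9,5)·0.64^5·0.36^4 = 0.22724
  k=6: C(9,6)·0.64^6·0.36^3 = 0.26932
  k=7: C(9,7)·0.64^7·0.36^2 = 0.20520
  k=8: C(9,8)·0.64^8·0.36^1 = 0.09120
Total = 0.79295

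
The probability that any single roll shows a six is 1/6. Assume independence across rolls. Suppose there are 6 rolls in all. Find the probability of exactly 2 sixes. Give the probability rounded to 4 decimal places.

0.2009

X ~ Binomial(n=6, p=0.166667).
P(X=2) = C(6,2) · p^2 · (1−p)^4
= 15 · 0.027778 · 0.48225 = 0.200939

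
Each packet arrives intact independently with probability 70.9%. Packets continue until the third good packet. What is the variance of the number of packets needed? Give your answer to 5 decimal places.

1.73669

Y = total packets until the third success; negative binomial with r=3, p=0.709.
Var(Y) = r(1−p)/p² = 3·0.291 / 0.709² = 1.7366879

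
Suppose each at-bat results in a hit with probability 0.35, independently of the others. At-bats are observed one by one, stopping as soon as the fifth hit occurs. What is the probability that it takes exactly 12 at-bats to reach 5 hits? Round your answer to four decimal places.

0.0850

Y = trial on which the fifth success occurs; negative binomial, r=5, p=0.35.
P(Y=12) = C(11,4) · p^5 · (1−p)^7
= 330 · 0.0052522 · 0.049022 = 0.084966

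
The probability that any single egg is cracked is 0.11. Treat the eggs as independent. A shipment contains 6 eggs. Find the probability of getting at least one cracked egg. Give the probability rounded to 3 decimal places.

P(at least one) = 1 − P(none) = 1 − (1 − 0.11)^6
= 1 − 0.49698 = 0.50302

0.503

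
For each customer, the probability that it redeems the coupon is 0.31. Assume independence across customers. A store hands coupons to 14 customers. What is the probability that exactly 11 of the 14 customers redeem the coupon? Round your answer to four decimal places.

0.0003

X ~ Binomial(n=14, p=0.31).
P(X=11) = C(14,11) · p^11 · (1−p)^3
= 364 · 2.5408e-06 · 0.32851 = 0.000304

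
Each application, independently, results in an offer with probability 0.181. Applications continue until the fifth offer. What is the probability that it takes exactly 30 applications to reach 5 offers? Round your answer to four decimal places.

0.0313

Y = trial on which the fifth success occurs; negative binomial, r=5, p=0.181.
P(Y=30) = C(29,4) · p^5 · (1−p)^25
= 23751 · 0.00019426 · 0.0067936 = 0.031345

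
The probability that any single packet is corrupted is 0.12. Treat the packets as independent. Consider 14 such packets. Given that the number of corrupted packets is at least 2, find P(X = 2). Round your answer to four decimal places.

0.5497

X ~ Binomial(14, 0.12). Want P(X=2 | X≥2) = P(X=2) / P(X≥2).
P(X=2) = C(14,2)·0.12^2·0.88^12 = 0.282615
P(X≥2) = 1 − 0.167016 − 0.318848 = 0.514136
Ratio = 0.282615 / 0.514136 = 0.549690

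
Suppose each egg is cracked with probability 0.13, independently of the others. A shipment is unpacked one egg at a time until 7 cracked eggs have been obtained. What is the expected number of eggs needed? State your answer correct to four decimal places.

53.8462

Y = total eggs until the seventh success; negative binomial with r=7, p=0.13.
E[Y] = r / p = 7 / 0.13 = 53.846154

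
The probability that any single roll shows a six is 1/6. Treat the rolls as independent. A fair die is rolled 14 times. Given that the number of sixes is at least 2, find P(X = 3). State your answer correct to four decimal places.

0.3222

X ~ Binomial(14, 0.166667). Want P(X=3 | X≥2) = P(X=3) / P(X≥2).
P(X=3) = C(14,3)·0.166667^3·0.833333^11 = 0.226806
P(X≥2) = 1 − 0.077887 − 0.218082 = 0.704031
Ratio = 0.226806 / 0.704031 = 0.322153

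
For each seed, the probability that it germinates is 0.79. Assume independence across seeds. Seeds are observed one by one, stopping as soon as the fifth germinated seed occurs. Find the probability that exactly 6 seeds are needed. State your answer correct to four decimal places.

0.3231

Y = trial on which the fifth success occurs; negative binomial, r=5, p=0.79.
P(Y=6) = C(5,4) · p^5 · (1−p)^1
= 5 · 0.30771 · 0.21 = 0.323091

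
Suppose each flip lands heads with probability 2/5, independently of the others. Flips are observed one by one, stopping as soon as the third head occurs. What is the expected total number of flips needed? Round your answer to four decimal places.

7.5000

Y = total flips until the third success; negative binomial with r=3, p=0.40.
E[Y] = r / p = 3 / 0.40 = 7.500000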